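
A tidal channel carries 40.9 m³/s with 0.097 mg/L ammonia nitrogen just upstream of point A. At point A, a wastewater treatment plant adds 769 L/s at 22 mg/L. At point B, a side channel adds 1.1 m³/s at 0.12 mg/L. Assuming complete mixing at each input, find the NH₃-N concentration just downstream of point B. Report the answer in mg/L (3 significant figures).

769 L/s = 0.769 m³/s.
After input A: C = (40.9·0.097 + 0.769·22) / 41.67 = 0.5012 mg/L.
After input B: C = (41.67·0.5012 + 1.1·0.12) / 42.77 = 0.4914 mg/L.

0.491 mg/L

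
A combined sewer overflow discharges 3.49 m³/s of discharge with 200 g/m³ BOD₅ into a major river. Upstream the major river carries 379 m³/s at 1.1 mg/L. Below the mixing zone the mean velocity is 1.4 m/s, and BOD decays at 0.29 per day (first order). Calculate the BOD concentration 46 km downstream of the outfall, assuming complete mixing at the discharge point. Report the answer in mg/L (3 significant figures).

After complete mixing, C₀ = (3.49·200 + 379·1.1) / 382.5 = 2.915 mg/L.
Travel time t = 4.6e+04 m / 1.4 m/s = 3.286e+04 s = 0.3803 d.
C = 2.915·exp(−0.29·0.3803) = 2.915·0.8956 = 2.61 mg/L.

2.61 mg/L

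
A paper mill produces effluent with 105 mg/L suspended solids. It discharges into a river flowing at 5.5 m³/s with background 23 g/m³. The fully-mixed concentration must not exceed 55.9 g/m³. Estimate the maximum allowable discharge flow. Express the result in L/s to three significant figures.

Mass balance at complete mixing: C_std·(Q_w + Q_r) = Q_w·C_e + Q_r·C_b.
Rearranging, Q_w = Q_r·(C_std − C_b)/(C_e − C_std) = 5.5·(55.9 − 23) / (105 − 55.9) = 3.685 m³/s.
= 3685 L/s.

3690 L/s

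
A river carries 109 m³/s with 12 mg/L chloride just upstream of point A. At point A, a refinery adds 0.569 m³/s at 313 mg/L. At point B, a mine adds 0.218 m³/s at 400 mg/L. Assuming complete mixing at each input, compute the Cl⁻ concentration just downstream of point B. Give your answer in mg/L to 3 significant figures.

14.3 mg/L

After input A: C = (109·12 + 0.569·313) / 109.6 = 13.56 mg/L.
After input B: C = (109.6·13.56 + 0.218·400) / 109.8 = 14.33 mg/L.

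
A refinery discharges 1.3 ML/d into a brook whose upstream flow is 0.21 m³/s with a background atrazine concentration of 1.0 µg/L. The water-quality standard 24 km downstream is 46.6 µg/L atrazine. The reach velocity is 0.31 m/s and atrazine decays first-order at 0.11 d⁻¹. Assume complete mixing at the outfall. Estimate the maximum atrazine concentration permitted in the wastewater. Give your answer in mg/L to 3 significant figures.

0.755 mg/L

1.3 ML/d = 0.01505 m³/s.
1.0 µg/L = 0.001 mg/L.
46.6 µg/L = 0.0466 mg/L.
Travel time to the compliance point: t = 2.4e+04/0.31 = 7.742e+04 s = 0.8961 d; decay factor exp(−0.11·0.8961) = 0.9061.
So the concentration just after mixing may be at most 0.0466/0.9061 = 0.05143 mg/L.
Mass balance: 0.05143·0.225 = 0.01505·Cₑ + 0.21·0.001.
Cₑ = (0.01157 − 0.00021) / 0.01505 = 0.7552 mg/L.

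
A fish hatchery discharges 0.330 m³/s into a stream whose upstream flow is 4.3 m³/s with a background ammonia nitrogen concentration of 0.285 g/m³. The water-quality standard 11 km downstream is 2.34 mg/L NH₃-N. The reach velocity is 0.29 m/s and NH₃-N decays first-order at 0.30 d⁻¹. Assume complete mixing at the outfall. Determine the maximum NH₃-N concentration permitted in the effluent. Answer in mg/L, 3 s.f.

Travel time to the compliance point: t = 1.1e+04/0.29 = 3.793e+04 s = 0.439 d; decay factor exp(−0.30·0.439) = 0.8766.
So the concentration just after mixing may be at most 2.34/0.8766 = 2.669 mg/L.
Mass balance: 2.669·4.63 = 0.33·Cₑ + 4.3·0.285.
Cₑ = (12.36 − 1.225) / 0.33 = 33.74 mg/L.

33.7 mg/L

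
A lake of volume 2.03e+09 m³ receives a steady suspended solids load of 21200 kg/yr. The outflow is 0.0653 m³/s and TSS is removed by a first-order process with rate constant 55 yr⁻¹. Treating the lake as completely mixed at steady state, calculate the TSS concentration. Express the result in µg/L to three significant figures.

0.190 µg/L

Outflow Q = 0.0653 m³/s × 3.156e+07 s/yr = 2.061e+06 m³/yr.
Steady-state CSTR mass balance: W = Q·C + k·V·C, so C = W/(Q + kV).
Q + kV = 2.061e+06 + 55·2.03e+09 = 1.117e+11 m³/yr.
C = 21200/1.117e+11 = 1.899e-07 kg/m³ = 0.0001899 mg/L = 0.1899 µg/L.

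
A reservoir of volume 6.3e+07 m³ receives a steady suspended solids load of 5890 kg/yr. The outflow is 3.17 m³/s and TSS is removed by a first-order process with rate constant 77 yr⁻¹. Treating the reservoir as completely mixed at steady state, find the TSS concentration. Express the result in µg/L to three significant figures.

1.19 µg/L

Outflow Q = 3.17 m³/s × 3.156e+07 s/yr = 1e+08 m³/yr.
Steady-state CSTR mass balance: W = Q·C + k·V·C, so C = W/(Q + kV).
Q + kV = 1e+08 + 77·6.3e+07 = 4.951e+09 m³/yr.
C = 5890/4.951e+09 = 1.19e-06 kg/m³ = 0.00119 mg/L = 1.19 µg/L.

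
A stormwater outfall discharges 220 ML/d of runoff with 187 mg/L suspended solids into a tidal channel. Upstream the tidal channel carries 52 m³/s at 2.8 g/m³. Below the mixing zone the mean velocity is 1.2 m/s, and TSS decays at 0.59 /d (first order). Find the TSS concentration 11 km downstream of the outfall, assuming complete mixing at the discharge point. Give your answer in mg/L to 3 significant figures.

10.7 mg/L

220 ML/d = 2.546 m³/s.
After complete mixing, C₀ = (2.546·187 + 52·2.8) / 54.55 = 11.4 mg/L.
Travel time t = 1.1e+04 m / 1.2 m/s = 9167 s = 0.1061 d.
C = 11.4·exp(−0.59·0.1061) = 11.4·0.9393 = 10.71 mg/L.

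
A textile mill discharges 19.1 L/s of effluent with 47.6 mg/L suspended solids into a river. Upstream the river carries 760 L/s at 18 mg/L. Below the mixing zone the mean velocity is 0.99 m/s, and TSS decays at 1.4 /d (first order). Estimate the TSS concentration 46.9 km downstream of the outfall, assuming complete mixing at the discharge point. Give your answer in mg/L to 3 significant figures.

19.1 L/s = 0.0191 m³/s.
760 L/s = 0.76 m³/s.
After complete mixing, C₀ = (0.0191·47.6 + 0.76·18) / 0.7791 = 18.73 mg/L.
Travel time t = 4.69e+04 m / 0.99 m/s = 4.737e+04 s = 0.5483 d.
C = 18.73·exp(−1.4·0.5483) = 18.73·0.4641 = 8.691 mg/L.

8.69 mg/L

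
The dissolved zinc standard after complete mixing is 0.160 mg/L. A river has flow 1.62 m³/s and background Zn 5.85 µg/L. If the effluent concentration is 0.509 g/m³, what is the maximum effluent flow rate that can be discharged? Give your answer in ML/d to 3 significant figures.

5.85 µg/L = 0.00585 mg/L.
Mass balance at complete mixing: C_std·(Q_w + Q_r) = Q_w·C_e + Q_r·C_b.
Rearranging, Q_w = Q_r·(C_std − C_b)/(C_e − C_std) = 1.62·(0.16 − 0.00585) / (0.509 − 0.16) = 0.7155 m³/s.
= 61.82 ML/d.

61.8 ML/d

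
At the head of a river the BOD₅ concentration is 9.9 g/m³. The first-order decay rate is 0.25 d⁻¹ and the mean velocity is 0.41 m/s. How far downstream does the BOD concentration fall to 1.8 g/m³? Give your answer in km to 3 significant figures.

242 km

From C = C₀·e^(−kt), t = ln(C₀/C)/k = ln(9.9/1.8)/0.25 = 1.705/0.25 = 6.819 d.
Distance = v·t = 0.41 m/s × 5.892e+05 s = 2.416e+05 m = 241.6 km.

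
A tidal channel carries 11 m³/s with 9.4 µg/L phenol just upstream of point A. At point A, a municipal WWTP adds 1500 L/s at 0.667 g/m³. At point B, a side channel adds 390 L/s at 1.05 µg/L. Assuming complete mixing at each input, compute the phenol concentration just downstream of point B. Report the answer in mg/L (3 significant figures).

9.4 µg/L = 0.0094 mg/L.
1500 L/s = 1.5 m³/s.
After input A: C = (11·0.0094 + 1.5·0.667) / 12.5 = 0.08831 mg/L.
390 L/s = 0.39 m³/s.
1.05 µg/L = 0.00105 mg/L.
After input B: C = (12.5·0.08831 + 0.39·0.00105) / 12.89 = 0.08567 mg/L.

0.0857 mg/L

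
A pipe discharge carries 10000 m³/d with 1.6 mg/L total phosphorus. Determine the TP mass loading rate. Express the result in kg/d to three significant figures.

10000 m³/d = 0.1157 m³/s.
Mass flux = Q·C = 0.1157 m³/s × 1.6 g/m³ = 0.1852 g/s.
= 0.1852 g/s × 86.4 = 16 kg/d.

16.0 kg/d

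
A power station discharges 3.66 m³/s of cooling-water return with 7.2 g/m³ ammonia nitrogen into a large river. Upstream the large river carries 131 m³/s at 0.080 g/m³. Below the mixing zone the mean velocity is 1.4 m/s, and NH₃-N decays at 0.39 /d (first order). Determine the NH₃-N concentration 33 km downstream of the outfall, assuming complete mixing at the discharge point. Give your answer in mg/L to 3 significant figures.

0.246 mg/L

After complete mixing, C₀ = (3.66·7.2 + 131·0.08) / 134.7 = 0.2735 mg/L.
Travel time t = 3.3e+04 m / 1.4 m/s = 2.357e+04 s = 0.2728 d.
C = 0.2735·exp(−0.39·0.2728) = 0.2735·0.8991 = 0.2459 mg/L.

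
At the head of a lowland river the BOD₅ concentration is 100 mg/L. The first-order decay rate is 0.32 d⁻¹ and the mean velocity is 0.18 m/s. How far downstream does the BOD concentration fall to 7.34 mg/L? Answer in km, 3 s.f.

From C = C₀·e^(−kt), t = ln(C₀/C)/k = ln(100/7.34)/0.32 = 2.612/0.32 = 8.162 d.
Distance = v·t = 0.18 m/s × 7.052e+05 s = 1.269e+05 m = 126.9 km.

127 km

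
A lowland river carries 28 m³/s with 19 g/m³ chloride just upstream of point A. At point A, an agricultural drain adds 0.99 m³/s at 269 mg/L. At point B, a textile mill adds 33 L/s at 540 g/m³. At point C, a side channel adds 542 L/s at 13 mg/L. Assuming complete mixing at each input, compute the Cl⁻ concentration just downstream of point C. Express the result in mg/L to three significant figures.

27.8 mg/L

After input A: C = (28·19 + 0.99·269) / 28.99 = 27.54 mg/L.
33 L/s = 0.033 m³/s.
After input B: C = (28.99·27.54 + 0.033·540) / 29.02 = 28.12 mg/L.
542 L/s = 0.542 m³/s.
After input C: C = (29.02·28.12 + 0.542·13) / 29.57 = 27.84 mg/L.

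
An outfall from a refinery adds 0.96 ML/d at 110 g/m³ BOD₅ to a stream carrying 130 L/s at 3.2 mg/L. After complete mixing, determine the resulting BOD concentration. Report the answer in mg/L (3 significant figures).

0.96 ML/d = 0.01111 m³/s.
130 L/s = 0.13 m³/s.
Flow-weighted mixing gives C = (0.01111·110 + 0.13·3.2) / (0.01111 + 0.13) = 1.638/0.1411 = 11.61 mg/L.

11.6 mg/L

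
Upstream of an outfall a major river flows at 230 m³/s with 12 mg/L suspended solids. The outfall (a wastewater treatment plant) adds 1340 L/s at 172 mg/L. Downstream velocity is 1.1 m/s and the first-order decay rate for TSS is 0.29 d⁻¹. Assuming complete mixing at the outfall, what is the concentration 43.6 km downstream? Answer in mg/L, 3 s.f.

11.3 mg/L

1340 L/s = 1.34 m³/s.
After complete mixing, C₀ = (1.34·172 + 230·12) / 231.3 = 12.93 mg/L.
Travel time t = 4.36e+04 m / 1.1 m/s = 3.964e+04 s = 0.4588 d.
C = 12.93·exp(−0.29·0.4588) = 12.93·0.8754 = 11.32 mg/L.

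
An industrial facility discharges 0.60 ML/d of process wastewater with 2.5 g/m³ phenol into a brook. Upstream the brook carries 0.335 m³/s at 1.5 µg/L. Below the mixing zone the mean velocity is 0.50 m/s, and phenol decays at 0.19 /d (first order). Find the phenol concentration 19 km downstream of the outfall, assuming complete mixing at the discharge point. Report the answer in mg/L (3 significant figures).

0.60 ML/d = 0.006944 m³/s.
1.5 µg/L = 0.0015 mg/L.
After complete mixing, C₀ = (0.006944·2.5 + 0.335·0.0015) / 0.3419 = 0.05224 mg/L.
Travel time t = 1.9e+04 m / 0.50 m/s = 3.8e+04 s = 0.4398 d.
C = 0.05224·exp(−0.19·0.4398) = 0.05224·0.9198 = 0.04805 mg/L.

0.0481 mg/L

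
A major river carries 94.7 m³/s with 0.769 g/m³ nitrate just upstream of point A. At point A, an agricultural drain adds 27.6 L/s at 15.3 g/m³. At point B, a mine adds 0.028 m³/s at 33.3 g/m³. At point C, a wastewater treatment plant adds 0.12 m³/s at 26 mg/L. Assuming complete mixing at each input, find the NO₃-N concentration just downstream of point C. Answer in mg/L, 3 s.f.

27.6 L/s = 0.0276 m³/s.
After input A: C = (94.7·0.769 + 0.0276·15.3) / 94.73 = 0.7732 mg/L.
After input B: C = (94.73·0.7732 + 0.028·33.3) / 94.76 = 0.7828 mg/L.
After input C: C = (94.76·0.7828 + 0.12·26) / 94.88 = 0.8147 mg/L.

0.815 mg/L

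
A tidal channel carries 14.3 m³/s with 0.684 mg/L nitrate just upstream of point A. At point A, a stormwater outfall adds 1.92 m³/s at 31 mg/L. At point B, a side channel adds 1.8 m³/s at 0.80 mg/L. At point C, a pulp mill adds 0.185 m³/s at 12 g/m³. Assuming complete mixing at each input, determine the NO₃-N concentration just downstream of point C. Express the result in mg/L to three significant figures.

4.01 mg/L

After input A: C = (14.3·0.684 + 1.92·31) / 16.22 = 4.273 mg/L.
After input B: C = (16.22·4.273 + 1.8·0.8) / 18.02 = 3.926 mg/L.
After input C: C = (18.02·3.926 + 0.185·12) / 18.2 = 4.008 mg/L.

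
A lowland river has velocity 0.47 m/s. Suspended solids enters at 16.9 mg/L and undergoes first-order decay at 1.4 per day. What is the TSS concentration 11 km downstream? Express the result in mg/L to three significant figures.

11.6 mg/L

Travel time t = 11 km / 0.47 m/s = 1.1e+04/0.47 = 2.34e+04 s = 0.2709 d.
First-order decay: C = 16.9·exp(−1.4·0.2709) = 16.9·0.6844 = 11.57 mg/L.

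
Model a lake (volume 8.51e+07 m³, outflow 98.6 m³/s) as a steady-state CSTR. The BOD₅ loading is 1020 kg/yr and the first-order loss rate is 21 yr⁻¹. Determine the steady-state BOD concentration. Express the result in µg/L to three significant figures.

0.208 µg/L

Outflow Q = 98.6 m³/s × 3.156e+07 s/yr = 3.112e+09 m³/yr.
Steady-state CSTR mass balance: W = Q·C + k·V·C, so C = W/(Q + kV).
Q + kV = 3.112e+09 + 21·8.51e+07 = 4.899e+09 m³/yr.
C = 1020/4.899e+09 = 2.082e-07 kg/m³ = 0.0002082 mg/L = 0.2082 µg/L.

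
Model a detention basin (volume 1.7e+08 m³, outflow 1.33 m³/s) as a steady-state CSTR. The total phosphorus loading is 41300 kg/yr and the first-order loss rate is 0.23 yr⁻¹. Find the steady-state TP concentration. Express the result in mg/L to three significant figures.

Outflow Q = 1.33 m³/s × 3.156e+07 s/yr = 4.197e+07 m³/yr.
Steady-state CSTR mass balance: W = Q·C + k·V·C, so C = W/(Q + kV).
Q + kV = 4.197e+07 + 0.23·1.7e+08 = 8.107e+07 m³/yr.
C = 41300/8.107e+07 = 0.0005094 kg/m³ = 0.5094 mg/L.

0.509 mg/L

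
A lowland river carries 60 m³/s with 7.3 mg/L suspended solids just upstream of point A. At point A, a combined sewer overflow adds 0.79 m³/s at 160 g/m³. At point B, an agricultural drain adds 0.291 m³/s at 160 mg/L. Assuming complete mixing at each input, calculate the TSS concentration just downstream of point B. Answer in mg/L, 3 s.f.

10.0 mg/L

After input A: C = (60·7.3 + 0.79·160) / 60.79 = 9.284 mg/L.
After input B: C = (60.79·9.284 + 0.291·160) / 61.08 = 10 mg/L.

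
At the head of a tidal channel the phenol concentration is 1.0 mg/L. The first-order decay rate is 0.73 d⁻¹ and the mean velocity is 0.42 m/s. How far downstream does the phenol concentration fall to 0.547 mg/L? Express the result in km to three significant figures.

From C = C₀·e^(−kt), t = ln(C₀/C)/k = ln(1.0/0.547)/0.73 = 0.6033/0.73 = 0.8264 d.
Distance = v·t = 0.42 m/s × 7.141e+04 s = 2.999e+04 m = 29.99 km.

30.0 km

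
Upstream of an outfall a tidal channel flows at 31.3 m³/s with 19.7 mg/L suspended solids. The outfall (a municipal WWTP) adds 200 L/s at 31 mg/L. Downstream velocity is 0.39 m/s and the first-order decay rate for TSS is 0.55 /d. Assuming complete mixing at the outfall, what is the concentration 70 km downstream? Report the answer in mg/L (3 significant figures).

200 L/s = 0.2 m³/s.
After complete mixing, C₀ = (0.2·31 + 31.3·19.7) / 31.5 = 19.77 mg/L.
Travel time t = 7e+04 m / 0.39 m/s = 1.795e+05 s = 2.077 d.
C = 19.77·exp(−0.55·2.077) = 19.77·0.319 = 6.307 mg/L.

6.31 mg/L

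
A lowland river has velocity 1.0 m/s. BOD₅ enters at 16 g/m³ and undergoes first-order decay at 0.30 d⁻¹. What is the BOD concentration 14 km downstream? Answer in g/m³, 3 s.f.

Travel time t = 14 km / 1.0 m/s = 1.4e+04/1.0 = 1.4e+04 s = 0.162 d.
First-order decay: C = 16·exp(−0.30·0.162) = 16·0.9526 = 15.24 g/m³.

15.2 g/m³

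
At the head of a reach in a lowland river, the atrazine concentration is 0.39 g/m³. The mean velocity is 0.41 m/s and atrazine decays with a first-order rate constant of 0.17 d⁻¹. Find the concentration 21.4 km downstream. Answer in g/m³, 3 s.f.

Travel time t = 21.4 km / 0.41 m/s = 2.14e+04/0.41 = 5.22e+04 s = 0.6041 d.
First-order decay: C = 0.39·exp(−0.17·0.6041) = 0.39·0.9024 = 0.3519 g/m³.

0.352 g/m³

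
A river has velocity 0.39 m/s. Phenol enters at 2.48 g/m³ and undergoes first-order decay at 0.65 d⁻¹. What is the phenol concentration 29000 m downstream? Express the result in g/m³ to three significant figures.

Travel time t = 29000 m / 0.39 m/s = 2.9e+04/0.39 = 7.436e+04 s = 0.8606 d.
First-order decay: C = 2.48·exp(−0.65·0.8606) = 2.48·0.5715 = 1.417 g/m³.

1.42 g/m³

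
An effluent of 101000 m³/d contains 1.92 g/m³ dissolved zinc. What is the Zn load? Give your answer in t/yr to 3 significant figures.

101000 m³/d = 1.169 m³/s.
Mass flux = Q·C = 1.169 m³/s × 1.92 g/m³ = 2.244 g/s.
= 2.244 g/s × 31.56 = 70.83 t/yr.

70.8 t/yr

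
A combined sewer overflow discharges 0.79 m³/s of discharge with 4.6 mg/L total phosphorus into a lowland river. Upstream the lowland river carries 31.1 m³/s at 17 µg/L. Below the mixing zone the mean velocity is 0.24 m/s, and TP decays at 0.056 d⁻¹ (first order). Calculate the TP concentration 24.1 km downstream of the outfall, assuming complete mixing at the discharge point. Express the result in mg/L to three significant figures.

0.122 mg/L

17 µg/L = 0.017 mg/L.
After complete mixing, C₀ = (0.79·4.6 + 31.1·0.017) / 31.89 = 0.1305 mg/L.
Travel time t = 2.41e+04 m / 0.24 m/s = 1.004e+05 s = 1.162 d.
C = 0.1305·exp(−0.056·1.162) = 0.1305·0.937 = 0.1223 mg/L.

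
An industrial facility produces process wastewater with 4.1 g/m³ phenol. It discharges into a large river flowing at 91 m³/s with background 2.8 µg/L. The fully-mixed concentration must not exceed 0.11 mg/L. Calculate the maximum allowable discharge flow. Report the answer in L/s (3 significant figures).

2.8 µg/L = 0.0028 mg/L.
Mass balance at complete mixing: C_std·(Q_w + Q_r) = Q_w·C_e + Q_r·C_b.
Rearranging, Q_w = Q_r·(C_std − C_b)/(C_e − C_std) = 91·(0.11 − 0.0028) / (4.1 − 0.11) = 2.445 m³/s.
= 2445 L/s.

2440 L/s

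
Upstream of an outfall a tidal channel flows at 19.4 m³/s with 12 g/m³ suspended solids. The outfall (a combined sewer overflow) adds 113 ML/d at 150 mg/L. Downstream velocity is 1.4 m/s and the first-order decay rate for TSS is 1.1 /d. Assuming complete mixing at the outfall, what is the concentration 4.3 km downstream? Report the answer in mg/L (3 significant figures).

19.9 mg/L

113 ML/d = 1.308 m³/s.
After complete mixing, C₀ = (1.308·150 + 19.4·12) / 20.71 = 20.72 mg/L.
Travel time t = 4300 m / 1.4 m/s = 3071 s = 0.03555 d.
C = 20.72·exp(−1.1·0.03555) = 20.72·0.9617 = 19.92 mg/L.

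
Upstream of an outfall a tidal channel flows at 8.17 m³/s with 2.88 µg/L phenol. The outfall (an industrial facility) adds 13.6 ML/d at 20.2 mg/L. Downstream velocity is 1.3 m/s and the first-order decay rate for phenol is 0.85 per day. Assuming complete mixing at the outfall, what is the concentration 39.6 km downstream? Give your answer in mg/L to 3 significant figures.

0.285 mg/L

13.6 ML/d = 0.1574 m³/s.
2.88 µg/L = 0.00288 mg/L.
After complete mixing, C₀ = (0.1574·20.2 + 8.17·0.00288) / 8.327 = 0.3847 mg/L.
Travel time t = 3.96e+04 m / 1.3 m/s = 3.046e+04 s = 0.3526 d.
C = 0.3847·exp(−0.85·0.3526) = 0.3847·0.7411 = 0.285 mg/L.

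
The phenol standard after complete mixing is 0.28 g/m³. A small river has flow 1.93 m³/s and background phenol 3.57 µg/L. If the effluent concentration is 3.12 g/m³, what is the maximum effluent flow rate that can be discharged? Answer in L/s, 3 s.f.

3.57 µg/L = 0.00357 mg/L.
Mass balance at complete mixing: C_std·(Q_w + Q_r) = Q_w·C_e + Q_r·C_b.
Rearranging, Q_w = Q_r·(C_std − C_b)/(C_e − C_std) = 1.93·(0.28 − 0.00357) / (3.12 − 0.28) = 0.1879 m³/s.
= 187.9 L/s.

188 L/s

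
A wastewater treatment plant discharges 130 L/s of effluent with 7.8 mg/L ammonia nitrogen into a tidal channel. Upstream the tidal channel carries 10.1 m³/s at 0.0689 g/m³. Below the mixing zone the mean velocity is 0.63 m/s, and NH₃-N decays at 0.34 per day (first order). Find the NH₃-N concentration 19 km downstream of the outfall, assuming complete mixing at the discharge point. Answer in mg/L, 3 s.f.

0.148 mg/L

130 L/s = 0.13 m³/s.
After complete mixing, C₀ = (0.13·7.8 + 10.1·0.0689) / 10.23 = 0.1671 mg/L.
Travel time t = 1.9e+04 m / 0.63 m/s = 3.016e+04 s = 0.3491 d.
C = 0.1671·exp(−0.34·0.3491) = 0.1671·0.8881 = 0.1484 mg/L.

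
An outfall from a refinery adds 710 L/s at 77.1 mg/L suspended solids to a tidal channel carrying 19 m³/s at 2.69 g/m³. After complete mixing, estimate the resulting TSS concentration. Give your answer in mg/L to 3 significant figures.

5.37 mg/L

710 L/s = 0.71 m³/s.
Flow-weighted mixing gives C = (0.71·77.1 + 19·2.69) / (0.71 + 19) = 105.9/19.71 = 5.37 mg/L.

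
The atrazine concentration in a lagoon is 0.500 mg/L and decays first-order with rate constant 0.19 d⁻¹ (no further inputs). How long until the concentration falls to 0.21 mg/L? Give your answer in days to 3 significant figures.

t = ln(C₀/C)/k = ln(0.500/0.21)/0.19 = 0.8675/0.19 = 4.566 d.

4.57 d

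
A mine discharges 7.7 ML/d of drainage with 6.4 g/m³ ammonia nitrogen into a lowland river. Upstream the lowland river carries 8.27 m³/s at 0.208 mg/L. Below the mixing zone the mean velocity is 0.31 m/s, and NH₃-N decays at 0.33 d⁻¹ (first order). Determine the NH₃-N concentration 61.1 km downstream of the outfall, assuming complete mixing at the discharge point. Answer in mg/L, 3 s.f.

7.7 ML/d = 0.08912 m³/s.
After complete mixing, C₀ = (0.08912·6.4 + 8.27·0.208) / 8.359 = 0.274 mg/L.
Travel time t = 6.11e+04 m / 0.31 m/s = 1.971e+05 s = 2.281 d.
C = 0.274·exp(−0.33·2.281) = 0.274·0.471 = 0.1291 mg/L.

0.129 mg/L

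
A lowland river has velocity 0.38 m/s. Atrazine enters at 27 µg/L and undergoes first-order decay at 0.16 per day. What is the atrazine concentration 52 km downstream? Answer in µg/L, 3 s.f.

Travel time t = 52 km / 0.38 m/s = 5.2e+04/0.38 = 1.368e+05 s = 1.584 d.
First-order decay: C = 27·exp(−0.16·1.584) = 27·0.7761 = 20.96 µg/L.

21.0 µg/L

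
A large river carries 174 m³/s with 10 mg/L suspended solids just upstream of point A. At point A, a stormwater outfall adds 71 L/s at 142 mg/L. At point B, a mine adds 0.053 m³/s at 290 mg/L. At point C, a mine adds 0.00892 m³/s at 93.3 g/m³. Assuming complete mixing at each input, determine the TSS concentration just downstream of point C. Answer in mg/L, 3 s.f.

71 L/s = 0.071 m³/s.
After input A: C = (174·10 + 0.071·142) / 174.1 = 10.05 mg/L.
After input B: C = (174.1·10.05 + 0.053·290) / 174.1 = 10.14 mg/L.
After input C: C = (174.1·10.14 + 0.00892·93.3) / 174.1 = 10.14 mg/L.

10.1 mg/L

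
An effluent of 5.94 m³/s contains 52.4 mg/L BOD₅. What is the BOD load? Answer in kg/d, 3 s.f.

Mass flux = Q·C = 5.94 m³/s × 52.4 g/m³ = 311.3 g/s.
= 311.3 g/s × 86.4 = 2.689e+04 kg/d.

26900 kg/d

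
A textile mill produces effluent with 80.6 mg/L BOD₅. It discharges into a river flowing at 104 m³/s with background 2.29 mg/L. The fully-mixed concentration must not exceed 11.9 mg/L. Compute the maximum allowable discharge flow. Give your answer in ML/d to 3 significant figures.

Mass balance at complete mixing: C_std·(Q_w + Q_r) = Q_w·C_e + Q_r·C_b.
Rearranging, Q_w = Q_r·(C_std − C_b)/(C_e − C_std) = 104·(11.9 − 2.29) / (80.6 − 11.9) = 14.55 m³/s.
= 1257 ML/d.

1260 ML/d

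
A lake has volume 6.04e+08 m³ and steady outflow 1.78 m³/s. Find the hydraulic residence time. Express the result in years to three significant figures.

Q = 1.78 m³/s × 3.156e+07 s/yr = 5.617e+07 m³/yr.
Hydraulic residence time τ = V/Q = 6.04e+08/5.617e+07 = 10.75 yr.

10.8 yr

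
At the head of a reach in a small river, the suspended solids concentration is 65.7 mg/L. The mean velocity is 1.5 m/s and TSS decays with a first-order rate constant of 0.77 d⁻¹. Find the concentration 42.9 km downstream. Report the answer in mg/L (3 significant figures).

Travel time t = 42.9 km / 1.5 m/s = 4.29e+04/1.5 = 2.86e+04 s = 0.331 d.
First-order decay: C = 65.7·exp(−0.77·0.331) = 65.7·0.775 = 50.92 mg/L.

50.9 mg/L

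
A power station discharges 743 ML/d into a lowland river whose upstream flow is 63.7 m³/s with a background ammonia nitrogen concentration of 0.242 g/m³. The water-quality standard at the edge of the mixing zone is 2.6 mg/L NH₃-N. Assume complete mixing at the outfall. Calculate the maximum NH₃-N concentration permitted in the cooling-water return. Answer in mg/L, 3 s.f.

20.1 mg/L

743 ML/d = 8.6 m³/s.
Mass balance: 2.6·72.3 = 8.6·Cₑ + 63.7·0.242.
Cₑ = (188 − 15.42) / 8.6 = 20.07 mg/L.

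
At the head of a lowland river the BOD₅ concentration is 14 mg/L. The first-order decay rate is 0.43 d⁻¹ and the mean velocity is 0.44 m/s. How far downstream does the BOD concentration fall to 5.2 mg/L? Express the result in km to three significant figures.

From C = C₀·e^(−kt), t = ln(C₀/C)/k = ln(14/5.2)/0.43 = 0.9904/0.43 = 2.303 d.
Distance = v·t = 0.44 m/s × 1.99e+05 s = 8.756e+04 m = 87.56 km.

87.6 km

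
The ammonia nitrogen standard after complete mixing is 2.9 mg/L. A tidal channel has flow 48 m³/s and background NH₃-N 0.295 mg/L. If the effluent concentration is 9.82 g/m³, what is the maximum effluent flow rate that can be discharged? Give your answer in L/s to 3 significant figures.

18100 L/s

Mass balance at complete mixing: C_std·(Q_w + Q_r) = Q_w·C_e + Q_r·C_b.
Rearranging, Q_w = Q_r·(C_std − C_b)/(C_e − C_std) = 48·(2.9 − 0.295) / (9.82 − 2.9) = 18.07 m³/s.
= 1.807e+04 L/s.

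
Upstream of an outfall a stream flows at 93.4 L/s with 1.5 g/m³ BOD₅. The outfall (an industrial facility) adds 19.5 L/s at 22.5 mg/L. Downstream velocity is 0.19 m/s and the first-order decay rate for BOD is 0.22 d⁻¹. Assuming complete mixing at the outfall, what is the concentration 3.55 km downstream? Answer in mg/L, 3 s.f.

19.5 L/s = 0.0195 m³/s.
93.4 L/s = 0.0934 m³/s.
After complete mixing, C₀ = (0.0195·22.5 + 0.0934·1.5) / 0.1129 = 5.127 mg/L.
Travel time t = 3550 m / 0.19 m/s = 1.868e+04 s = 0.2163 d.
C = 5.127·exp(−0.22·0.2163) = 5.127·0.9535 = 4.889 mg/L.

4.89 mg/L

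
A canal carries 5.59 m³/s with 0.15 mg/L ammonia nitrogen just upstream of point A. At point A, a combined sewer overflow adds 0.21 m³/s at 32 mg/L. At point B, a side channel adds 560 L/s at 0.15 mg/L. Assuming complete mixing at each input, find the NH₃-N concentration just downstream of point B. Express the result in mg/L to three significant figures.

After input A: C = (5.59·0.15 + 0.21·32) / 5.8 = 1.303 mg/L.
560 L/s = 0.56 m³/s.
After input B: C = (5.8·1.303 + 0.56·0.15) / 6.36 = 1.202 mg/L.

1.20 mg/L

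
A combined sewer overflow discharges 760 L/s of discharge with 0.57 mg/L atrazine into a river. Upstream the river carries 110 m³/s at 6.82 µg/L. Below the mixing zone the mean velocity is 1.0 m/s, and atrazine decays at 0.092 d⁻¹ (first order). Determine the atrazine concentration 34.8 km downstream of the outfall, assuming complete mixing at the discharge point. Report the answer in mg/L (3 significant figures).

0.0103 mg/L

760 L/s = 0.76 m³/s.
6.82 µg/L = 0.00682 mg/L.
After complete mixing, C₀ = (0.76·0.57 + 110·0.00682) / 110.8 = 0.01068 mg/L.
Travel time t = 3.48e+04 m / 1.0 m/s = 3.48e+04 s = 0.4028 d.
C = 0.01068·exp(−0.092·0.4028) = 0.01068·0.9636 = 0.0103 mg/L.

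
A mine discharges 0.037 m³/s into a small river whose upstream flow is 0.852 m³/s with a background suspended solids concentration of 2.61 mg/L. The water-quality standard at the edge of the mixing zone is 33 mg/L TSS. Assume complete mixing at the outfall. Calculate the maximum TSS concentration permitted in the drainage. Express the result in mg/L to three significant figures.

733 mg/L

Mass balance: 33·0.889 = 0.037·Cₑ + 0.852·2.61.
Cₑ = (29.34 − 2.224) / 0.037 = 732.8 mg/L.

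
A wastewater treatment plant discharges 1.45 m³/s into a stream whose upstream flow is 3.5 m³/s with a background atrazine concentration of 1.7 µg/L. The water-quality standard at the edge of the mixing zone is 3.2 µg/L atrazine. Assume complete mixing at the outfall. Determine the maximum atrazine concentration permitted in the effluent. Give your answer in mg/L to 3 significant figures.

1.7 µg/L = 0.0017 mg/L.
3.2 µg/L = 0.0032 mg/L.
Mass balance: 0.0032·4.95 = 1.45·Cₑ + 3.5·0.0017.
Cₑ = (0.01584 − 0.00595) / 1.45 = 0.006821 mg/L.

0.00682 mg/L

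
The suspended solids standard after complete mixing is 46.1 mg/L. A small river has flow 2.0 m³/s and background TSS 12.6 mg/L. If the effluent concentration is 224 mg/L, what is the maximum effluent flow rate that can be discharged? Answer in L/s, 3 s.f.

Mass balance at complete mixing: C_std·(Q_w + Q_r) = Q_w·C_e + Q_r·C_b.
Rearranging, Q_w = Q_r·(C_std − C_b)/(C_e − C_std) = 2.0·(46.1 − 12.6) / (224 − 46.1) = 0.3766 m³/s.
= 376.6 L/s.

377 L/s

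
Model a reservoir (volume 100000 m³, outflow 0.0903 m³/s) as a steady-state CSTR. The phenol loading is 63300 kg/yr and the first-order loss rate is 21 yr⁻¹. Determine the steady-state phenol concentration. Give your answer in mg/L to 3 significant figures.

12.8 mg/L

Outflow Q = 0.0903 m³/s × 3.156e+07 s/yr = 2.85e+06 m³/yr.
Steady-state CSTR mass balance: W = Q·C + k·V·C, so C = W/(Q + kV).
Q + kV = 2.85e+06 + 21·100000 = 4.95e+06 m³/yr.
C = 63300/4.95e+06 = 0.01279 kg/m³ = 12.79 mg/L.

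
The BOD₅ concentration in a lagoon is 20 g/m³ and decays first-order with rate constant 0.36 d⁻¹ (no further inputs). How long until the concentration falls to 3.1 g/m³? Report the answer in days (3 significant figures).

5.18 d

t = ln(C₀/C)/k = ln(20/3.1)/0.36 = 1.864/0.36 = 5.179 d.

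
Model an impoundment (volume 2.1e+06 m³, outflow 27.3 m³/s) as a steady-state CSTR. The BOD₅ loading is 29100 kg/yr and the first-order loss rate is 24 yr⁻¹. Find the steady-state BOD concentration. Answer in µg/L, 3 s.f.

31.9 µg/L

Outflow Q = 27.3 m³/s × 3.156e+07 s/yr = 8.615e+08 m³/yr.
Steady-state CSTR mass balance: W = Q·C + k·V·C, so C = W/(Q + kV).
Q + kV = 8.615e+08 + 24·2.1e+06 = 9.119e+08 m³/yr.
C = 29100/9.119e+08 = 3.191e-05 kg/m³ = 0.03191 mg/L = 31.91 µg/L.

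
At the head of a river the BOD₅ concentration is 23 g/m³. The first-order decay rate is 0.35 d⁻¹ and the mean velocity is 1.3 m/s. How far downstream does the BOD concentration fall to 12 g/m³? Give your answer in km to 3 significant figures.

From C = C₀·e^(−kt), t = ln(C₀/C)/k = ln(23/12)/0.35 = 0.6506/0.35 = 1.859 d.
Distance = v·t = 1.3 m/s × 1.606e+05 s = 2.088e+05 m = 208.8 km.

209 km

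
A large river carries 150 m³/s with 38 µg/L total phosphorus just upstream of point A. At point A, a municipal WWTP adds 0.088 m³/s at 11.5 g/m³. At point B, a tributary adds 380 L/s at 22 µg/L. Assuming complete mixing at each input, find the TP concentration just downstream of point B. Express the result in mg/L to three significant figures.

0.0447 mg/L

38 µg/L = 0.038 mg/L.
After input A: C = (150·0.038 + 0.088·11.5) / 150.1 = 0.04472 mg/L.
380 L/s = 0.38 m³/s.
22 µg/L = 0.022 mg/L.
After input B: C = (150.1·0.04472 + 0.38·0.022) / 150.5 = 0.04466 mg/L.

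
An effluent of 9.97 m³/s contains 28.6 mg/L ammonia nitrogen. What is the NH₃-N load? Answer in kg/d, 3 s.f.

24600 kg/d

Mass flux = Q·C = 9.97 m³/s × 28.6 g/m³ = 285.1 g/s.
= 285.1 g/s × 86.4 = 2.464e+04 kg/d.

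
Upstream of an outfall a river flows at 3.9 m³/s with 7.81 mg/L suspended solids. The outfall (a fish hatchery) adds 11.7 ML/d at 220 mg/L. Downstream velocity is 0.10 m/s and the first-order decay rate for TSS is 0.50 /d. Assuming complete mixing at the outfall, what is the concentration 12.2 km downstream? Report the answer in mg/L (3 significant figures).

7.37 mg/L

11.7 ML/d = 0.1354 m³/s.
After complete mixing, C₀ = (0.1354·220 + 3.9·7.81) / 4.035 = 14.93 mg/L.
Travel time t = 1.22e+04 m / 0.10 m/s = 1.22e+05 s = 1.412 d.
C = 14.93·exp(−0.50·1.412) = 14.93·0.4936 = 7.37 mg/L.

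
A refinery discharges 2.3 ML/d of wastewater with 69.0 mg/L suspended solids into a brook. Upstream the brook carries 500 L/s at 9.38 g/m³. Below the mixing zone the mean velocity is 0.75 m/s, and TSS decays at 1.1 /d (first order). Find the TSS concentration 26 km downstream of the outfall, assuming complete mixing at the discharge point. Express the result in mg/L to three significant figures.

7.97 mg/L

2.3 ML/d = 0.02662 m³/s.
500 L/s = 0.5 m³/s.
After complete mixing, C₀ = (0.02662·69 + 0.5·9.38) / 0.5266 = 12.39 mg/L.
Travel time t = 2.6e+04 m / 0.75 m/s = 3.467e+04 s = 0.4012 d.
C = 12.39·exp(−1.1·0.4012) = 12.39·0.6432 = 7.971 mg/L.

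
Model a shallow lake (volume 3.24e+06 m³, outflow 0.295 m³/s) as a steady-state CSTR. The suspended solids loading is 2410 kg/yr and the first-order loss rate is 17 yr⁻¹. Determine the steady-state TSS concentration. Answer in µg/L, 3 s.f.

37.4 µg/L

Outflow Q = 0.295 m³/s × 3.156e+07 s/yr = 9.309e+06 m³/yr.
Steady-state CSTR mass balance: W = Q·C + k·V·C, so C = W/(Q + kV).
Q + kV = 9.309e+06 + 17·3.24e+06 = 6.439e+07 m³/yr.
C = 2410/6.439e+07 = 3.743e-05 kg/m³ = 0.03743 mg/L = 37.43 µg/L.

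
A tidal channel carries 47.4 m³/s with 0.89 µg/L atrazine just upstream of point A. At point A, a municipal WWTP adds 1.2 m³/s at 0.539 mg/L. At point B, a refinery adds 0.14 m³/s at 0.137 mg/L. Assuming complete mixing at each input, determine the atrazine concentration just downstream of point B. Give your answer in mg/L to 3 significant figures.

0.89 µg/L = 0.00089 mg/L.
After input A: C = (47.4·0.00089 + 1.2·0.539) / 48.6 = 0.01418 mg/L.
After input B: C = (48.6·0.01418 + 0.14·0.137) / 48.74 = 0.01453 mg/L.

0.0145 mg/L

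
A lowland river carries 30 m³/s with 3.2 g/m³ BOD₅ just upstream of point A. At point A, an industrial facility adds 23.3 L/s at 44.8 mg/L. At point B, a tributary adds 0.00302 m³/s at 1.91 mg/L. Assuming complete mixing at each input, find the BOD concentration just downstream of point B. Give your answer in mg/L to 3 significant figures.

23.3 L/s = 0.0233 m³/s.
After input A: C = (30·3.2 + 0.0233·44.8) / 30.02 = 3.232 mg/L.
After input B: C = (30.02·3.232 + 0.00302·1.91) / 30.03 = 3.232 mg/L.

3.23 mg/L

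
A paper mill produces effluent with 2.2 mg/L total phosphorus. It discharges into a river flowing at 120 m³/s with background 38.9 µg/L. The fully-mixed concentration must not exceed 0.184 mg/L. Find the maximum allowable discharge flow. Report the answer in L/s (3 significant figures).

8640 L/s

38.9 µg/L = 0.0389 mg/L.
Mass balance at complete mixing: C_std·(Q_w + Q_r) = Q_w·C_e + Q_r·C_b.
Rearranging, Q_w = Q_r·(C_std − C_b)/(C_e − C_std) = 120·(0.184 − 0.0389) / (2.2 − 0.184) = 8.637 m³/s.
= 8637 L/s.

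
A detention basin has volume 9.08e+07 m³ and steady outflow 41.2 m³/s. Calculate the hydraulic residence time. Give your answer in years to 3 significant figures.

0.0698 yr

Q = 41.2 m³/s × 3.156e+07 s/yr = 1.3e+09 m³/yr.
Hydraulic residence time τ = V/Q = 9.08e+07/1.3e+09 = 0.06984 yr.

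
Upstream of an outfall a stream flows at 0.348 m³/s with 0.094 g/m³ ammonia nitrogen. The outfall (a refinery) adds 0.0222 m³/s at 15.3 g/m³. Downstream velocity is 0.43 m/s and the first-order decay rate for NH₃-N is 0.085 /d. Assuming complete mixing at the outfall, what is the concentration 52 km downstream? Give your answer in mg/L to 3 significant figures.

After complete mixing, C₀ = (0.0222·15.3 + 0.348·0.094) / 0.3702 = 1.006 mg/L.
Travel time t = 5.2e+04 m / 0.43 m/s = 1.209e+05 s = 1.4 d.
C = 1.006·exp(−0.085·1.4) = 1.006·0.8878 = 0.893 mg/L.

0.893 mg/L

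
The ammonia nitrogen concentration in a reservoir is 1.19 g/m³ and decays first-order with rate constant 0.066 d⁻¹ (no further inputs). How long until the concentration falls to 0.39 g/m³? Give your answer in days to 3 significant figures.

t = ln(C₀/C)/k = ln(1.19/0.39)/0.066 = 1.116/0.066 = 16.9 d.

16.9 d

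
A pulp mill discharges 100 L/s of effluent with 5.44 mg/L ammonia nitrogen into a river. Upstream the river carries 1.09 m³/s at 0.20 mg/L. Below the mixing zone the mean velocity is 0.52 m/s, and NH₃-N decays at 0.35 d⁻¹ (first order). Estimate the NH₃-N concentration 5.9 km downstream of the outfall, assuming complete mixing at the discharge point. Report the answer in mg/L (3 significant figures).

0.612 mg/L

100 L/s = 0.1 m³/s.
After complete mixing, C₀ = (0.1·5.44 + 1.09·0.2) / 1.19 = 0.6403 mg/L.
Travel time t = 5900 m / 0.52 m/s = 1.135e+04 s = 0.1313 d.
C = 0.6403·exp(−0.35·0.1313) = 0.6403·0.9551 = 0.6116 mg/L.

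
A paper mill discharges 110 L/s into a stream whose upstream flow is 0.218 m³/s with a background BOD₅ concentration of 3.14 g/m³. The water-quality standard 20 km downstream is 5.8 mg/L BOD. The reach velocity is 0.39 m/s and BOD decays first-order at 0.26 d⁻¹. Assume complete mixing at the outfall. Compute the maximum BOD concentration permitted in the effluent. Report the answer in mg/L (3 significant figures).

14.0 mg/L

110 L/s = 0.11 m³/s.
Travel time to the compliance point: t = 2e+04/0.39 = 5.128e+04 s = 0.5935 d; decay factor exp(−0.26·0.5935) = 0.857.
So the concentration just after mixing may be at most 5.8/0.857 = 6.768 mg/L.
Mass balance: 6.768·0.328 = 0.11·Cₑ + 0.218·3.14.
Cₑ = (2.22 − 0.6845) / 0.11 = 13.96 mg/L.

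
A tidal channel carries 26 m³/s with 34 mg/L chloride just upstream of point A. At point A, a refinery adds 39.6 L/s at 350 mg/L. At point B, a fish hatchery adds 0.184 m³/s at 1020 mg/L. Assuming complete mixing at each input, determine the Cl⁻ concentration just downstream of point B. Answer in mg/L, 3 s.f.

41.4 mg/L

39.6 L/s = 0.0396 m³/s.
After input A: C = (26·34 + 0.0396·350) / 26.04 = 34.48 mg/L.
After input B: C = (26.04·34.48 + 0.184·1020) / 26.22 = 41.4 mg/L.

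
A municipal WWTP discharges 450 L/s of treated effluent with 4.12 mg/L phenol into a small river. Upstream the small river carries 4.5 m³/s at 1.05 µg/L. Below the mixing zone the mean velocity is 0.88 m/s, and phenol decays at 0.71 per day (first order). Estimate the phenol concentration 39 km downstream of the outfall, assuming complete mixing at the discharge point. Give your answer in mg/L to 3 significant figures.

0.261 mg/L

450 L/s = 0.45 m³/s.
1.05 µg/L = 0.00105 mg/L.
After complete mixing, C₀ = (0.45·4.12 + 4.5·0.00105) / 4.95 = 0.3755 mg/L.
Travel time t = 3.9e+04 m / 0.88 m/s = 4.432e+04 s = 0.5129 d.
C = 0.3755·exp(−0.71·0.5129) = 0.3755·0.6948 = 0.2609 mg/L.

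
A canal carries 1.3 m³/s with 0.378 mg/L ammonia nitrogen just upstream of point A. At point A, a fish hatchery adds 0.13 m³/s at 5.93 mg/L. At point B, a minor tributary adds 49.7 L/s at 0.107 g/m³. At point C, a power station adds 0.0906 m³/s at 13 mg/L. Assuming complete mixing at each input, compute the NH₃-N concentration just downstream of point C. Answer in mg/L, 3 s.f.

1.56 mg/L

After input A: C = (1.3·0.378 + 0.13·5.93) / 1.43 = 0.8827 mg/L.
49.7 L/s = 0.0497 m³/s.
After input B: C = (1.43·0.8827 + 0.0497·0.107) / 1.48 = 0.8567 mg/L.
After input C: C = (1.48·0.8567 + 0.0906·13) / 1.57 = 1.557 mg/L.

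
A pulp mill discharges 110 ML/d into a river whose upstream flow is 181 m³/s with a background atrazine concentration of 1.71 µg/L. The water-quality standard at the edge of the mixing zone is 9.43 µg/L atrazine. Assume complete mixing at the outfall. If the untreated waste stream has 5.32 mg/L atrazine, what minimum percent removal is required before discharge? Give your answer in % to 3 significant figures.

110 ML/d = 1.273 m³/s.
1.71 µg/L = 0.00171 mg/L.
9.43 µg/L = 0.00943 mg/L.
Mass balance: 0.00943·182.3 = 1.273·Cₑ + 181·0.00171.
Cₑ = (1.719 − 0.3095) / 1.273 = 1.107 mg/L.
Required removal = 1 − 1.107/5.32 = 79.19 %.

79.2 %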